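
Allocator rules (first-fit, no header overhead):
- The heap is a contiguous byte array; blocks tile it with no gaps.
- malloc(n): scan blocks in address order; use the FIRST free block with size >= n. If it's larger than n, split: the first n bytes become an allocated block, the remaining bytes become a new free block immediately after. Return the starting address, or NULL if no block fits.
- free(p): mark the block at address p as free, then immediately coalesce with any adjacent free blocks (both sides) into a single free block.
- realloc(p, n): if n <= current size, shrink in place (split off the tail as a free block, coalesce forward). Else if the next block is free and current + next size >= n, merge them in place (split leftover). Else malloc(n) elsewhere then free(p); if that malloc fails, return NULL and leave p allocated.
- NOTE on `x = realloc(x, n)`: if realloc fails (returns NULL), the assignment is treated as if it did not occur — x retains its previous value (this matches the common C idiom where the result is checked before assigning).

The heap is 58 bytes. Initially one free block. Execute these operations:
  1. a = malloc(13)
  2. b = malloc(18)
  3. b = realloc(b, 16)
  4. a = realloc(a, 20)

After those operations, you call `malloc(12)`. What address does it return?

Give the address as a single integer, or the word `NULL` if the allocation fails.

Op 1: a = malloc(13) -> a = 0; heap: [0-12 ALLOC][13-57 FREE]
Op 2: b = malloc(18) -> b = 13; heap: [0-12 ALLOC][13-30 ALLOC][31-57 FREE]
Op 3: b = realloc(b, 16) -> b = 13; heap: [0-12 ALLOC][13-28 ALLOC][29-57 FREE]
Op 4: a = realloc(a, 20) -> a = 29; heap: [0-12 FREE][13-28 ALLOC][29-48 ALLOC][49-57 FREE]
malloc(12): first-fit scan over [0-12 FREE][13-28 ALLOC][29-48 ALLOC][49-57 FREE] -> 0

Answer: 0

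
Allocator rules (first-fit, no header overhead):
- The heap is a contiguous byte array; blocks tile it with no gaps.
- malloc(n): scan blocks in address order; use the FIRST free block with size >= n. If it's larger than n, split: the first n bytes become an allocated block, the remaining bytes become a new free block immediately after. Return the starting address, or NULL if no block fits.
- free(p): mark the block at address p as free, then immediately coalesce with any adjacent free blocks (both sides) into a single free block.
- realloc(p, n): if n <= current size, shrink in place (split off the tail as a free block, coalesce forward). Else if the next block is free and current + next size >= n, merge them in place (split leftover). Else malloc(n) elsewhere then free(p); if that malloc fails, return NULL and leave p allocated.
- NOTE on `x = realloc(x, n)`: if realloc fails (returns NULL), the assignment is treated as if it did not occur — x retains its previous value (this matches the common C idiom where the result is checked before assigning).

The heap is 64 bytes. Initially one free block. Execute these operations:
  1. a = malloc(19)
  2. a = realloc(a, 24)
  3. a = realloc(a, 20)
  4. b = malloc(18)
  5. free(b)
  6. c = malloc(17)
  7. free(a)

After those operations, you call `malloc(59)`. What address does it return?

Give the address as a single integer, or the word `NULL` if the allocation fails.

Answer: NULL

Derivation:
Op 1: a = malloc(19) -> a = 0; heap: [0-18 ALLOC][19-63 FREE]
Op 2: a = realloc(a, 24) -> a = 0; heap: [0-23 ALLOC][24-63 FREE]
Op 3: a = realloc(a, 20) -> a = 0; heap: [0-19 ALLOC][20-63 FREE]
Op 4: b = malloc(18) -> b = 20; heap: [0-19 ALLOC][20-37 ALLOC][38-63 FREE]
Op 5: free(b) -> (freed b); heap: [0-19 ALLOC][20-63 FREE]
Op 6: c = malloc(17) -> c = 20; heap: [0-19 ALLOC][20-36 ALLOC][37-63 FREE]
Op 7: free(a) -> (freed a); heap: [0-19 FREE][20-36 ALLOC][37-63 FREE]
malloc(59): first-fit scan over [0-19 FREE][20-36 ALLOC][37-63 FREE] -> NULL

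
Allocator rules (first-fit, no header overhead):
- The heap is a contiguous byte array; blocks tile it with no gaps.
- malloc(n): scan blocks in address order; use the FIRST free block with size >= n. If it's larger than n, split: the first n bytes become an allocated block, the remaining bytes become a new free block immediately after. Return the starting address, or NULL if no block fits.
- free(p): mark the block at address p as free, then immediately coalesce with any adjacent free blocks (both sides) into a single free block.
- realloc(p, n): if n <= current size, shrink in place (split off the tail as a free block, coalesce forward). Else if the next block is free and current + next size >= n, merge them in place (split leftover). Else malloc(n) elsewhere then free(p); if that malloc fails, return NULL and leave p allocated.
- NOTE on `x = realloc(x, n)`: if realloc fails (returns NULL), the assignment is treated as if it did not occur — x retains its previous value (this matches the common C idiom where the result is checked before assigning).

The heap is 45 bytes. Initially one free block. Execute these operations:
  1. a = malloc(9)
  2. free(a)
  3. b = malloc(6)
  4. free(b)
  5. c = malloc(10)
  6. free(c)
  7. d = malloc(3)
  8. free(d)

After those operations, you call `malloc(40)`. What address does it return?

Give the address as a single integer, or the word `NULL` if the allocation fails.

Op 1: a = malloc(9) -> a = 0; heap: [0-8 ALLOC][9-44 FREE]
Op 2: free(a) -> (freed a); heap: [0-44 FREE]
Op 3: b = malloc(6) -> b = 0; heap: [0-5 ALLOC][6-44 FREE]
Op 4: free(b) -> (freed b); heap: [0-44 FREE]
Op 5: c = malloc(10) -> c = 0; heap: [0-9 ALLOC][10-44 FREE]
Op 6: free(c) -> (freed c); heap: [0-44 FREE]
Op 7: d = malloc(3) -> d = 0; heap: [0-2 ALLOC][3-44 FREE]
Op 8: free(d) -> (freed d); heap: [0-44 FREE]
malloc(40): first-fit scan over [0-44 FREE] -> 0

Answer: 0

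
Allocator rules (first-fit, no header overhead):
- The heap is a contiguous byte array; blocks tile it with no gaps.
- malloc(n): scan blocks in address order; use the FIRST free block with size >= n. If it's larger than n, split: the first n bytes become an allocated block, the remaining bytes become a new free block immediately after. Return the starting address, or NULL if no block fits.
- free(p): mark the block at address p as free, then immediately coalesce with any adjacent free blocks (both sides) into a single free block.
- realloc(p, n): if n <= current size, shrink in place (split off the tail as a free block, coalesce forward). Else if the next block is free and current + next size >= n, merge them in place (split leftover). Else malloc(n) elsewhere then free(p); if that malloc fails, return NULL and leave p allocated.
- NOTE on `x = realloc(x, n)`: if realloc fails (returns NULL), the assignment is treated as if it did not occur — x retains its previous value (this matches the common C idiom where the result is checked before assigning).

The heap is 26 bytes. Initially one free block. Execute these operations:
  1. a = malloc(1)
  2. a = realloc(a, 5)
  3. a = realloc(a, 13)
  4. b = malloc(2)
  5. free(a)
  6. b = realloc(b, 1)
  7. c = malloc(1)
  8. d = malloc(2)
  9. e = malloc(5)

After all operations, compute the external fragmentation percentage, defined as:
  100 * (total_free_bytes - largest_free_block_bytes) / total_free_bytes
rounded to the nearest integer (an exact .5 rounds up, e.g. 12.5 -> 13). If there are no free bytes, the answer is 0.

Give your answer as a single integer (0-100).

Op 1: a = malloc(1) -> a = 0; heap: [0-0 ALLOC][1-25 FREE]
Op 2: a = realloc(a, 5) -> a = 0; heap: [0-4 ALLOC][5-25 FREE]
Op 3: a = realloc(a, 13) -> a = 0; heap: [0-12 ALLOC][13-25 FREE]
Op 4: b = malloc(2) -> b = 13; heap: [0-12 ALLOC][13-14 ALLOC][15-25 FREE]
Op 5: free(a) -> (freed a); heap: [0-12 FREE][13-14 ALLOC][15-25 FREE]
Op 6: b = realloc(b, 1) -> b = 13; heap: [0-12 FREE][13-13 ALLOC][14-25 FREE]
Op 7: c = malloc(1) -> c = 0; heap: [0-0 ALLOC][1-12 FREE][13-13 ALLOC][14-25 FREE]
Op 8: d = malloc(2) -> d = 1; heap: [0-0 ALLOC][1-2 ALLOC][3-12 FREE][13-13 ALLOC][14-25 FREE]
Op 9: e = malloc(5) -> e = 3; heap: [0-0 ALLOC][1-2 ALLOC][3-7 ALLOC][8-12 FREE][13-13 ALLOC][14-25 FREE]
Free blocks: [5 12] total_free=17 largest=12 -> 100*(17-12)/17 = 500/17 ≈ 29.412 -> rounds to 29

Answer: 29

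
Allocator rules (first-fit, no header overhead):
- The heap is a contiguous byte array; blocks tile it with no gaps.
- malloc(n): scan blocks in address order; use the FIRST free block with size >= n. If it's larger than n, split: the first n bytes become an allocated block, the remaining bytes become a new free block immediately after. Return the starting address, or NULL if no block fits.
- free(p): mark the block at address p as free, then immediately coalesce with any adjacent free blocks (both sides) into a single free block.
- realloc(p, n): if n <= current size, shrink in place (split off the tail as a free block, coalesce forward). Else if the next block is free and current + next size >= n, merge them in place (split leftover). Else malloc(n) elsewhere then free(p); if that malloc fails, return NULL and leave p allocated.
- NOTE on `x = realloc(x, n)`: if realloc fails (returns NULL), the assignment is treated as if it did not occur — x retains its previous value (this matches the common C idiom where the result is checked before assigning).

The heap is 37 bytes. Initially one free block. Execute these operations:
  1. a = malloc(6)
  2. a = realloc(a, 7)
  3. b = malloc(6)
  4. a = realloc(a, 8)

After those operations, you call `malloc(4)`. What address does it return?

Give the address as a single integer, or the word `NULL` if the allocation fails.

Op 1: a = malloc(6) -> a = 0; heap: [0-5 ALLOC][6-36 FREE]
Op 2: a = realloc(a, 7) -> a = 0; heap: [0-6 ALLOC][7-36 FREE]
Op 3: b = malloc(6) -> b = 7; heap: [0-6 ALLOC][7-12 ALLOC][13-36 FREE]
Op 4: a = realloc(a, 8) -> a = 13; heap: [0-6 FREE][7-12 ALLOC][13-20 ALLOC][21-36 FREE]
malloc(4): first-fit scan over [0-6 FREE][7-12 ALLOC][13-20 ALLOC][21-36 FREE] -> 0

Answer: 0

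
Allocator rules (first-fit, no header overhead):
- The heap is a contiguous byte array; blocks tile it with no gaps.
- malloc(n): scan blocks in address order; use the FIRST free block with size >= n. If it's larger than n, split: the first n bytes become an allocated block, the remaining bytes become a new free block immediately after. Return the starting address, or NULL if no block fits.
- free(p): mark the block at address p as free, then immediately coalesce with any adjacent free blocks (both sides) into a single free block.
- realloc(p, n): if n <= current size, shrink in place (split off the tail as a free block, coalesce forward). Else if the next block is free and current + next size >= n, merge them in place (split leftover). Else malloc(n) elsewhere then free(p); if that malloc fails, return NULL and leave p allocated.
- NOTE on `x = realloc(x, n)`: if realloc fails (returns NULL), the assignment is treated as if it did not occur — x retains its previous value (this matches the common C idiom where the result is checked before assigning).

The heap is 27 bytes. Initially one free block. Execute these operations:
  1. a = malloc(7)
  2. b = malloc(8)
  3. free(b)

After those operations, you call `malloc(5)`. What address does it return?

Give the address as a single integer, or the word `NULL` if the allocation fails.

Op 1: a = malloc(7) -> a = 0; heap: [0-6 ALLOC][7-26 FREE]
Op 2: b = malloc(8) -> b = 7; heap: [0-6 ALLOC][7-14 ALLOC][15-26 FREE]
Op 3: free(b) -> (freed b); heap: [0-6 ALLOC][7-26 FREE]
malloc(5): first-fit scan over [0-6 ALLOC][7-26 FREE] -> 7

Answer: 7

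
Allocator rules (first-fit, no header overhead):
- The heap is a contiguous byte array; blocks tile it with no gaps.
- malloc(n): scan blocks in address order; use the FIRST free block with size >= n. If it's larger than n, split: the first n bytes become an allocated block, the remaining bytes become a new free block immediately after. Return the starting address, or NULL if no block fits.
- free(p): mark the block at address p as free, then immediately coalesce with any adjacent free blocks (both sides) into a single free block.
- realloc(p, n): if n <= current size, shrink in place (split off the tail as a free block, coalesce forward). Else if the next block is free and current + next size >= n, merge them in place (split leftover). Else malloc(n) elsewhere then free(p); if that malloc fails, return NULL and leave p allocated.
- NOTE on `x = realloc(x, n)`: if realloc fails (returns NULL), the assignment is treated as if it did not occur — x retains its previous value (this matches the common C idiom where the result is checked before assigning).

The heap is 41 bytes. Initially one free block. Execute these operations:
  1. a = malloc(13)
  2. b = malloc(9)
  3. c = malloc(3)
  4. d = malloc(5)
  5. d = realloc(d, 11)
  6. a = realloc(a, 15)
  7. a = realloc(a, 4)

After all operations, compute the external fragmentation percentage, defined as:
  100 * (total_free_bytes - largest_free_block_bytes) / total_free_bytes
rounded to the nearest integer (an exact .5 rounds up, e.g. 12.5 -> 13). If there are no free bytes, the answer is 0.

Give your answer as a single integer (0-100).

Answer: 36

Derivation:
Op 1: a = malloc(13) -> a = 0; heap: [0-12 ALLOC][13-40 FREE]
Op 2: b = malloc(9) -> b = 13; heap: [0-12 ALLOC][13-21 ALLOC][22-40 FREE]
Op 3: c = malloc(3) -> c = 22; heap: [0-12 ALLOC][13-21 ALLOC][22-24 ALLOC][25-40 FREE]
Op 4: d = malloc(5) -> d = 25; heap: [0-12 ALLOC][13-21 ALLOC][22-24 ALLOC][25-29 ALLOC][30-40 FREE]
Op 5: d = realloc(d, 11) -> d = 25; heap: [0-12 ALLOC][13-21 ALLOC][22-24 ALLOC][25-35 ALLOC][36-40 FREE]
Op 6: a = realloc(a, 15) -> NULL (a unchanged); heap: [0-12 ALLOC][13-21 ALLOC][22-24 ALLOC][25-35 ALLOC][36-40 FREE]
Op 7: a = realloc(a, 4) -> a = 0; heap: [0-3 ALLOC][4-12 FREE][13-21 ALLOC][22-24 ALLOC][25-35 ALLOC][36-40 FREE]
Free blocks: [9 5] total_free=14 largest=9 -> 100*(14-9)/14 = 500/14 ≈ 35.714 -> rounds to 36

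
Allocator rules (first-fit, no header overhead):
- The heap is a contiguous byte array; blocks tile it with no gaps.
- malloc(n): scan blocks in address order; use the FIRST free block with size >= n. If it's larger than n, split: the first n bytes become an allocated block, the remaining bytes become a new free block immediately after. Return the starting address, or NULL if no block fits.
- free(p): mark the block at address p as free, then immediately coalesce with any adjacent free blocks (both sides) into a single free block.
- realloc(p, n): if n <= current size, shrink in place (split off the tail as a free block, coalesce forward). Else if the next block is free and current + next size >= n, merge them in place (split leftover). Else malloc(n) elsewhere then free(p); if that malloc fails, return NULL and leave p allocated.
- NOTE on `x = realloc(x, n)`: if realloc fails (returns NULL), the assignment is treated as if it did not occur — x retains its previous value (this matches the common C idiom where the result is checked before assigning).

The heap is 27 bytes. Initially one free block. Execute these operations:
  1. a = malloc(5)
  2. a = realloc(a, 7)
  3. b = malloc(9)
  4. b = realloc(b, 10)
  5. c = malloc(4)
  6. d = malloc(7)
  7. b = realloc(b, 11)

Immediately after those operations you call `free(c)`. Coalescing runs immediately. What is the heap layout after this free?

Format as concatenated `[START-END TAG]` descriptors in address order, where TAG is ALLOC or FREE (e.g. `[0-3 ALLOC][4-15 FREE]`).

Op 1: a = malloc(5) -> a = 0; heap: [0-4 ALLOC][5-26 FREE]
Op 2: a = realloc(a, 7) -> a = 0; heap: [0-6 ALLOC][7-26 FREE]
Op 3: b = malloc(9) -> b = 7; heap: [0-6 ALLOC][7-15 ALLOC][16-26 FREE]
Op 4: b = realloc(b, 10) -> b = 7; heap: [0-6 ALLOC][7-16 ALLOC][17-26 FREE]
Op 5: c = malloc(4) -> c = 17; heap: [0-6 ALLOC][7-16 ALLOC][17-20 ALLOC][21-26 FREE]
Op 6: d = malloc(7) -> d = NULL; heap: [0-6 ALLOC][7-16 ALLOC][17-20 ALLOC][21-26 FREE]
Op 7: b = realloc(b, 11) -> NULL (b unchanged); heap: [0-6 ALLOC][7-16 ALLOC][17-20 ALLOC][21-26 FREE]
free(c): c = 17 -> block [17-20 ALLOC]; mark free, coalesce with adjacent free neighbors -> [0-6 ALLOC][7-16 ALLOC][17-26 FREE]

Answer: [0-6 ALLOC][7-16 ALLOC][17-26 FREE]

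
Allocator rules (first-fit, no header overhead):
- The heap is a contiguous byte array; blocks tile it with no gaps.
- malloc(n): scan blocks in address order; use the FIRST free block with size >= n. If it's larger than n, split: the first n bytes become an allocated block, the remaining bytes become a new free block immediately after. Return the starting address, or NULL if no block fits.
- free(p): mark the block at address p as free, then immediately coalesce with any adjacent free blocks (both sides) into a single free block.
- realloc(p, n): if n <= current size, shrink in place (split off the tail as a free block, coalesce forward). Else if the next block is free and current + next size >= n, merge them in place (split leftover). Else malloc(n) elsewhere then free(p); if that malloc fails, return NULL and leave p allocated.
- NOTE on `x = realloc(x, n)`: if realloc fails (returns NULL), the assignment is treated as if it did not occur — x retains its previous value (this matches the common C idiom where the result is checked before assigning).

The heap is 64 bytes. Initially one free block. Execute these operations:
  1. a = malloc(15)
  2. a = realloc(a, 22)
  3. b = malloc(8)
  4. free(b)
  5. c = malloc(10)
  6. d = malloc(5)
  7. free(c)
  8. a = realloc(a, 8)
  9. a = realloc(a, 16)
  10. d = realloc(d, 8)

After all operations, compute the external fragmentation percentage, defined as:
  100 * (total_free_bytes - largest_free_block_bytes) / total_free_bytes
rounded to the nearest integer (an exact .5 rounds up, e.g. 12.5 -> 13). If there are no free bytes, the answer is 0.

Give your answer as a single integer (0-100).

Answer: 40

Derivation:
Op 1: a = malloc(15) -> a = 0; heap: [0-14 ALLOC][15-63 FREE]
Op 2: a = realloc(a, 22) -> a = 0; heap: [0-21 ALLOC][22-63 FREE]
Op 3: b = malloc(8) -> b = 22; heap: [0-21 ALLOC][22-29 ALLOC][30-63 FREE]
Op 4: free(b) -> (freed b); heap: [0-21 ALLOC][22-63 FREE]
Op 5: c = malloc(10) -> c = 22; heap: [0-21 ALLOC][22-31 ALLOC][32-63 FREE]
Op 6: d = malloc(5) -> d = 32; heap: [0-21 ALLOC][22-31 ALLOC][32-36 ALLOC][37-63 FREE]
Op 7: free(c) -> (freed c); heap: [0-21 ALLOC][22-31 FREE][32-36 ALLOC][37-63 FREE]
Op 8: a = realloc(a, 8) -> a = 0; heap: [0-7 ALLOC][8-31 FREE][32-36 ALLOC][37-63 FREE]
Op 9: a = realloc(a, 16) -> a = 0; heap: [0-15 ALLOC][16-31 FREE][32-36 ALLOC][37-63 FREE]
Op 10: d = realloc(d, 8) -> d = 32; heap: [0-15 ALLOC][16-31 FREE][32-39 ALLOC][40-63 FREE]
Free blocks: [16 24] total_free=40 largest=24 -> 100*(40-24)/40 = 1600/40 = 40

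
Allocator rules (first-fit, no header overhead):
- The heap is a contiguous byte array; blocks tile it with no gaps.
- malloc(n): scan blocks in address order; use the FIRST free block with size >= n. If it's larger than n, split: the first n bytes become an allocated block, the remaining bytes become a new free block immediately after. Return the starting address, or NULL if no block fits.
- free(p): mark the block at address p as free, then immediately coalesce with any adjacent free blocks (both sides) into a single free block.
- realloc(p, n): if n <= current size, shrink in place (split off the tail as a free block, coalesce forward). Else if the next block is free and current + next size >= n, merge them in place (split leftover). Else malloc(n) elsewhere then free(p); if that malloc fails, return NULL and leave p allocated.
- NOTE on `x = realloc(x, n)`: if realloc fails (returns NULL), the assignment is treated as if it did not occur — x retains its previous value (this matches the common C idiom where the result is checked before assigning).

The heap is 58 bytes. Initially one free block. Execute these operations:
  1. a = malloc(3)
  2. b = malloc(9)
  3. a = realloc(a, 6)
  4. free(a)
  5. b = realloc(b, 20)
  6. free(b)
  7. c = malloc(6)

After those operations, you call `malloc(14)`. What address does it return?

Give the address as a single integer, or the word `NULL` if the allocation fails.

Answer: 6

Derivation:
Op 1: a = malloc(3) -> a = 0; heap: [0-2 ALLOC][3-57 FREE]
Op 2: b = malloc(9) -> b = 3; heap: [0-2 ALLOC][3-11 ALLOC][12-57 FREE]
Op 3: a = realloc(a, 6) -> a = 12; heap: [0-2 FREE][3-11 ALLOC][12-17 ALLOC][18-57 FREE]
Op 4: free(a) -> (freed a); heap: [0-2 FREE][3-11 ALLOC][12-57 FREE]
Op 5: b = realloc(b, 20) -> b = 3; heap: [0-2 FREE][3-22 ALLOC][23-57 FREE]
Op 6: free(b) -> (freed b); heap: [0-57 FREE]
Op 7: c = malloc(6) -> c = 0; heap: [0-5 ALLOC][6-57 FREE]
malloc(14): first-fit scan over [0-5 ALLOC][6-57 FREE] -> 6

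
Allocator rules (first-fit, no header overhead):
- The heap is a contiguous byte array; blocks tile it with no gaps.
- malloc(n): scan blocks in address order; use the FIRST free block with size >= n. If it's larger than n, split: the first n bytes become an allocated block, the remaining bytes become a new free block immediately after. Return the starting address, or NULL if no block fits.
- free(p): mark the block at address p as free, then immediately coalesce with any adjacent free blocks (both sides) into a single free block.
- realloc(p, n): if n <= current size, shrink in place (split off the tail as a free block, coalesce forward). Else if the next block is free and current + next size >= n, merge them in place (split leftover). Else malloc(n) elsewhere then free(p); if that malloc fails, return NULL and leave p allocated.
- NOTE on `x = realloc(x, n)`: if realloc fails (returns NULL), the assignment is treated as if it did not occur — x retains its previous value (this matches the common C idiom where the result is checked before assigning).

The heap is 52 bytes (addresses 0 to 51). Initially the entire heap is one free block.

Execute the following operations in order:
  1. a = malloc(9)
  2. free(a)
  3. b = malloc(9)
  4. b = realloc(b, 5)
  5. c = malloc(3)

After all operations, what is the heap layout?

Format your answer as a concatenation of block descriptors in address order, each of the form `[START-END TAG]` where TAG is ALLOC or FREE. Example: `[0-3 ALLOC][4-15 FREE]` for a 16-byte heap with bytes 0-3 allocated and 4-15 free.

Answer: [0-4 ALLOC][5-7 ALLOC][8-51 FREE]

Derivation:
Op 1: a = malloc(9) -> a = 0; heap: [0-8 ALLOC][9-51 FREE]
Op 2: free(a) -> (freed a); heap: [0-51 FREE]
Op 3: b = malloc(9) -> b = 0; heap: [0-8 ALLOC][9-51 FREE]
Op 4: b = realloc(b, 5) -> b = 0; heap: [0-4 ALLOC][5-51 FREE]
Op 5: c = malloc(3) -> c = 5; heap: [0-4 ALLOC][5-7 ALLOC][8-51 FREE]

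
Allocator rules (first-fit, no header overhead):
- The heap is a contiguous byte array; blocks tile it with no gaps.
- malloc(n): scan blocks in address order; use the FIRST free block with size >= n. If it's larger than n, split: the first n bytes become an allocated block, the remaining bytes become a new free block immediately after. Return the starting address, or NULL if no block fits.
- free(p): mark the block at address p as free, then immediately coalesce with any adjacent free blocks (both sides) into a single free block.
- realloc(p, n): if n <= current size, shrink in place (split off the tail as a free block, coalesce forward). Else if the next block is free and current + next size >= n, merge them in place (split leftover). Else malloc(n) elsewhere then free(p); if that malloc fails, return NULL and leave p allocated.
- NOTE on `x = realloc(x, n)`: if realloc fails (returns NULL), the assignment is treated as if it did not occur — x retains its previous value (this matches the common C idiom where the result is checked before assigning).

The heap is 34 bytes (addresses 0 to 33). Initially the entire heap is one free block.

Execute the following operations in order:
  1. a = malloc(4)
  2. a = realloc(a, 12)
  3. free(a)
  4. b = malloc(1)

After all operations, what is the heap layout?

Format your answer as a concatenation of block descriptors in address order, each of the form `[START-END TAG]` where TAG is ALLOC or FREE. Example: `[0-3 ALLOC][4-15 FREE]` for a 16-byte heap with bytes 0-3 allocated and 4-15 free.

Op 1: a = malloc(4) -> a = 0; heap: [0-3 ALLOC][4-33 FREE]
Op 2: a = realloc(a, 12) -> a = 0; heap: [0-11 ALLOC][12-33 FREE]
Op 3: free(a) -> (freed a); heap: [0-33 FREE]
Op 4: b = malloc(1) -> b = 0; heap: [0-0 ALLOC][1-33 FREE]

Answer: [0-0 ALLOC][1-33 FREE]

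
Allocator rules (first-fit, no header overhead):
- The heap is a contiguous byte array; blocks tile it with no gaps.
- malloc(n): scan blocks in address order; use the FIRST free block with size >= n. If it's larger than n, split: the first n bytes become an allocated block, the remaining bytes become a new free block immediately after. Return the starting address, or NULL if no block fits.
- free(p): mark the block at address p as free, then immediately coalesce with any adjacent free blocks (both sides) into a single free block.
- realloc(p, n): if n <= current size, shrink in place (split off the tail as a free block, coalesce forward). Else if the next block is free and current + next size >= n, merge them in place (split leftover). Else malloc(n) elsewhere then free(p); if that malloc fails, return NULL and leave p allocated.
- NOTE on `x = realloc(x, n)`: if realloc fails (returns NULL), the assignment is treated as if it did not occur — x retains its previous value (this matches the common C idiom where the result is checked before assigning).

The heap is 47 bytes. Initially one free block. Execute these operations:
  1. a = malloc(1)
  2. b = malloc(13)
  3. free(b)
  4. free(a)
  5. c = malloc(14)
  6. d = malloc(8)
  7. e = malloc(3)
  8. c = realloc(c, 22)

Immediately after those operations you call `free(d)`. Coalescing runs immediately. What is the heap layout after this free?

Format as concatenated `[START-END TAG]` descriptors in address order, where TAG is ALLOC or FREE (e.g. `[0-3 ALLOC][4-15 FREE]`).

Op 1: a = malloc(1) -> a = 0; heap: [0-0 ALLOC][1-46 FREE]
Op 2: b = malloc(13) -> b = 1; heap: [0-0 ALLOC][1-13 ALLOC][14-46 FREE]
Op 3: free(b) -> (freed b); heap: [0-0 ALLOC][1-46 FREE]
Op 4: free(a) -> (freed a); heap: [0-46 FREE]
Op 5: c = malloc(14) -> c = 0; heap: [0-13 ALLOC][14-46 FREE]
Op 6: d = malloc(8) -> d = 14; heap: [0-13 ALLOC][14-21 ALLOC][22-46 FREE]
Op 7: e = malloc(3) -> e = 22; heap: [0-13 ALLOC][14-21 ALLOC][22-24 ALLOC][25-46 FREE]
Op 8: c = realloc(c, 22) -> c = 25; heap: [0-13 FREE][14-21 ALLOC][22-24 ALLOC][25-46 ALLOC]
free(d): d = 14 -> block [14-21 ALLOC]; mark free, coalesce with adjacent free neighbors -> [0-21 FREE][22-24 ALLOC][25-46 ALLOC]

Answer: [0-21 FREE][22-24 ALLOC][25-46 ALLOC]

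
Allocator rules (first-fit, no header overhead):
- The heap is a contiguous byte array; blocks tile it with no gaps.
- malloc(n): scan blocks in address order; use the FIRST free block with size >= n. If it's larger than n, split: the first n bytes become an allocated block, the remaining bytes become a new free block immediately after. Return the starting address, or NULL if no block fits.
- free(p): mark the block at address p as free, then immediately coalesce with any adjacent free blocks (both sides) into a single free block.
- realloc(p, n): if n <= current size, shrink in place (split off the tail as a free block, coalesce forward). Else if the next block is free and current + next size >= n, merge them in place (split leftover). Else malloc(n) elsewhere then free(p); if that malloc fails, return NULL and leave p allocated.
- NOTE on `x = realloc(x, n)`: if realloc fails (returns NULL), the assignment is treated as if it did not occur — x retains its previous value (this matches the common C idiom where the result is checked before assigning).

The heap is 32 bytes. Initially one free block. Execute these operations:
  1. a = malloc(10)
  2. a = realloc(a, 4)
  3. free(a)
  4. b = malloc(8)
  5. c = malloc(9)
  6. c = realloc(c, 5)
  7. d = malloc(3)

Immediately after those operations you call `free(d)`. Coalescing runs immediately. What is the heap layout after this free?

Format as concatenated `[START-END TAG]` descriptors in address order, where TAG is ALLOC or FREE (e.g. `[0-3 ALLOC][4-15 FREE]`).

Answer: [0-7 ALLOC][8-12 ALLOC][13-31 FREE]

Derivation:
Op 1: a = malloc(10) -> a = 0; heap: [0-9 ALLOC][10-31 FREE]
Op 2: a = realloc(a, 4) -> a = 0; heap: [0-3 ALLOC][4-31 FREE]
Op 3: free(a) -> (freed a); heap: [0-31 FREE]
Op 4: b = malloc(8) -> b = 0; heap: [0-7 ALLOC][8-31 FREE]
Op 5: c = malloc(9) -> c = 8; heap: [0-7 ALLOC][8-16 ALLOC][17-31 FREE]
Op 6: c = realloc(c, 5) -> c = 8; heap: [0-7 ALLOC][8-12 ALLOC][13-31 FREE]
Op 7: d = malloc(3) -> d = 13; heap: [0-7 ALLOC][8-12 ALLOC][13-15 ALLOC][16-31 FREE]
free(d): d = 13 -> block [13-15 ALLOC]; mark free, coalesce with adjacent free neighbors -> [0-7 ALLOC][8-12 ALLOC][13-31 FREE]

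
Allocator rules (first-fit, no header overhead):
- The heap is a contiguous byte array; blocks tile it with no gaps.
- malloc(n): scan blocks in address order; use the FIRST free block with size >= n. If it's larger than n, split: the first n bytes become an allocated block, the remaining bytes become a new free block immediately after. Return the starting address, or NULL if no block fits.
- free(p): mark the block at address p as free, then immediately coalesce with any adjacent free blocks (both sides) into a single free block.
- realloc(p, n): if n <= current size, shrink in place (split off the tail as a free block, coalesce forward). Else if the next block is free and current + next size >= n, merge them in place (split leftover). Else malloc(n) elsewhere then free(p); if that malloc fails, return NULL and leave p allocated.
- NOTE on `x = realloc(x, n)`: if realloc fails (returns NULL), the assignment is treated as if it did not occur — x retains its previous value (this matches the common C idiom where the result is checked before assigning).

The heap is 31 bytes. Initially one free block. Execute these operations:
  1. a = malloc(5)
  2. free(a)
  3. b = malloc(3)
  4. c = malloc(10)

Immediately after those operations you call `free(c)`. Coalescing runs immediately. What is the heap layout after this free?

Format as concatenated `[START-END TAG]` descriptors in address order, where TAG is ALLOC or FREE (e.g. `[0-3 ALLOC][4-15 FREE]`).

Op 1: a = malloc(5) -> a = 0; heap: [0-4 ALLOC][5-30 FREE]
Op 2: free(a) -> (freed a); heap: [0-30 FREE]
Op 3: b = malloc(3) -> b = 0; heap: [0-2 ALLOC][3-30 FREE]
Op 4: c = malloc(10) -> c = 3; heap: [0-2 ALLOC][3-12 ALLOC][13-30 FREE]
free(c): c = 3 -> block [3-12 ALLOC]; mark free, coalesce with adjacent free neighbors -> [0-2 ALLOC][3-30 FREE]

Answer: [0-2 ALLOC][3-30 FREE]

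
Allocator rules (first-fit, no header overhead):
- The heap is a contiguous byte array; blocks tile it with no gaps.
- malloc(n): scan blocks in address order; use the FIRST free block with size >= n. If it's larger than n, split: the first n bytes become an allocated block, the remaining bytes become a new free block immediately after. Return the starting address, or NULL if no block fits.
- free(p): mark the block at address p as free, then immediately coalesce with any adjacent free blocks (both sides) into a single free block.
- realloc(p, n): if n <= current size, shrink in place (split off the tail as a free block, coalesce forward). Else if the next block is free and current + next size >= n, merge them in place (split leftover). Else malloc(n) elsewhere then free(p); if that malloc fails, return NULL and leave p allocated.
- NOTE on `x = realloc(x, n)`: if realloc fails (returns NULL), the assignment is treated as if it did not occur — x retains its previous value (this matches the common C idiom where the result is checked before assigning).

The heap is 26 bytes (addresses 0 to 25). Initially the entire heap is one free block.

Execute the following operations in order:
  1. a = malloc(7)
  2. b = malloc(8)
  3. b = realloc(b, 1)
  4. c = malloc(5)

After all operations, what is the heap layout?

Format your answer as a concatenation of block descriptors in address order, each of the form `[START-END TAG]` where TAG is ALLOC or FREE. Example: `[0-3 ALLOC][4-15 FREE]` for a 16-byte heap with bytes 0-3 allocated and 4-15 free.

Op 1: a = malloc(7) -> a = 0; heap: [0-6 ALLOC][7-25 FREE]
Op 2: b = malloc(8) -> b = 7; heap: [0-6 ALLOC][7-14 ALLOC][15-25 FREE]
Op 3: b = realloc(b, 1) -> b = 7; heap: [0-6 ALLOC][7-7 ALLOC][8-25 FREE]
Op 4: c = malloc(5) -> c = 8; heap: [0-6 ALLOC][7-7 ALLOC][8-12 ALLOC][13-25 FREE]

Answer: [0-6 ALLOC][7-7 ALLOC][8-12 ALLOC][13-25 FREE]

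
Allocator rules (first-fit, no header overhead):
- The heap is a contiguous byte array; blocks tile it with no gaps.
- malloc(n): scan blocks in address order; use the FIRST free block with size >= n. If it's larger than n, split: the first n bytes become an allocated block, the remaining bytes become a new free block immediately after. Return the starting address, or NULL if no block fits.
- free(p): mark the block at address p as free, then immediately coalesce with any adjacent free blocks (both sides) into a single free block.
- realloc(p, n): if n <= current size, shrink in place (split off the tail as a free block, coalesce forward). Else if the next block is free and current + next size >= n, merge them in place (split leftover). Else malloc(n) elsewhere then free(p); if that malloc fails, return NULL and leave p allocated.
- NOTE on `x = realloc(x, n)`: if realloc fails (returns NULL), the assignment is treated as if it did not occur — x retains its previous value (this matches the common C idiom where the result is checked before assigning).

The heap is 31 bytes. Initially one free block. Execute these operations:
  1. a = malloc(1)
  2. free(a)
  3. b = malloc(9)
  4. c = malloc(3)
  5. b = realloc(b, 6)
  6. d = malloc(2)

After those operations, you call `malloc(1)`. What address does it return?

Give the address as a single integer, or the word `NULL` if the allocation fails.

Answer: 8

Derivation:
Op 1: a = malloc(1) -> a = 0; heap: [0-0 ALLOC][1-30 FREE]
Op 2: free(a) -> (freed a); heap: [0-30 FREE]
Op 3: b = malloc(9) -> b = 0; heap: [0-8 ALLOC][9-30 FREE]
Op 4: c = malloc(3) -> c = 9; heap: [0-8 ALLOC][9-11 ALLOC][12-30 FREE]
Op 5: b = realloc(b, 6) -> b = 0; heap: [0-5 ALLOC][6-8 FREE][9-11 ALLOC][12-30 FREE]
Op 6: d = malloc(2) -> d = 6; heap: [0-5 ALLOC][6-7 ALLOC][8-8 FREE][9-11 ALLOC][12-30 FREE]
malloc(1): first-fit scan over [0-5 ALLOC][6-7 ALLOC][8-8 FREE][9-11 ALLOC][12-30 FREE] -> 8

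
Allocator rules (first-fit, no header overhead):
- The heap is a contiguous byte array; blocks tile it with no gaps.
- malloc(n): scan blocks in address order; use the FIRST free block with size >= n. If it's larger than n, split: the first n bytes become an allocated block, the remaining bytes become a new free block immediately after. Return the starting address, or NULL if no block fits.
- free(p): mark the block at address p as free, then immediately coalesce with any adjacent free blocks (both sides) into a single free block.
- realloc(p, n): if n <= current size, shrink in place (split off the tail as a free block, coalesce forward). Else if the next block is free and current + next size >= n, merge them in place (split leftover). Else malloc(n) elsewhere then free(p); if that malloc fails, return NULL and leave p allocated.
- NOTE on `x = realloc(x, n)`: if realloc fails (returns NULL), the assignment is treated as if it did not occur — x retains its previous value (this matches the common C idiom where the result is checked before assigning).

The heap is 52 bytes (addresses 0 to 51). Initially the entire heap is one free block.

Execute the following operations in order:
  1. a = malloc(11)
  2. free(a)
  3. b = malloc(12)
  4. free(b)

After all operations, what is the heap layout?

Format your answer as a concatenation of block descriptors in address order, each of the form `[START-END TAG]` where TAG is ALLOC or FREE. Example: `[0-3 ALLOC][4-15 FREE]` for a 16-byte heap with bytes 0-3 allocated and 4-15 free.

Op 1: a = malloc(11) -> a = 0; heap: [0-10 ALLOC][11-51 FREE]
Op 2: free(a) -> (freed a); heap: [0-51 FREE]
Op 3: b = malloc(12) -> b = 0; heap: [0-11 ALLOC][12-51 FREE]
Op 4: free(b) -> (freed b); heap: [0-51 FREE]

Answer: [0-51 FREE]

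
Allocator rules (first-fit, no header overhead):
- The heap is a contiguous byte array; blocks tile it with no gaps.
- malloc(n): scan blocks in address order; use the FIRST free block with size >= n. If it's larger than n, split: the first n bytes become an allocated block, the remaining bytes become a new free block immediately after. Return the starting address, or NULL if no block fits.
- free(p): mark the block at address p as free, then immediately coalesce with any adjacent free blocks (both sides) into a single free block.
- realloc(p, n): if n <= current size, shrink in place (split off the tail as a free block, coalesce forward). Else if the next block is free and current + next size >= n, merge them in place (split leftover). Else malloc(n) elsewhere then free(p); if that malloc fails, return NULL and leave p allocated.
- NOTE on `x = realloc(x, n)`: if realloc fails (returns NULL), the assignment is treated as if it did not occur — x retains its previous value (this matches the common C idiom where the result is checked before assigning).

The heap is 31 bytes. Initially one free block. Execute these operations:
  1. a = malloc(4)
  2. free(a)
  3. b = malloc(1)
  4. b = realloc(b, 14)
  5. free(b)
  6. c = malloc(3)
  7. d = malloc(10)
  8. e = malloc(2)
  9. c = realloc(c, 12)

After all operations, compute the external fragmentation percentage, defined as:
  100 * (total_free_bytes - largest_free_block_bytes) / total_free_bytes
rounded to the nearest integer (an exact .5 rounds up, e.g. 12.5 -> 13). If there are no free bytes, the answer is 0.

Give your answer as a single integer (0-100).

Answer: 43

Derivation:
Op 1: a = malloc(4) -> a = 0; heap: [0-3 ALLOC][4-30 FREE]
Op 2: free(a) -> (freed a); heap: [0-30 FREE]
Op 3: b = malloc(1) -> b = 0; heap: [0-0 ALLOC][1-30 FREE]
Op 4: b = realloc(b, 14) -> b = 0; heap: [0-13 ALLOC][14-30 FREE]
Op 5: free(b) -> (freed b); heap: [0-30 FREE]
Op 6: c = malloc(3) -> c = 0; heap: [0-2 ALLOC][3-30 FREE]
Op 7: d = malloc(10) -> d = 3; heap: [0-2 ALLOC][3-12 ALLOC][13-30 FREE]
Op 8: e = malloc(2) -> e = 13; heap: [0-2 ALLOC][3-12 ALLOC][13-14 ALLOC][15-30 FREE]
Op 9: c = realloc(c, 12) -> c = 15; heap: [0-2 FREE][3-12 ALLOC][13-14 ALLOC][15-26 ALLOC][27-30 FREE]
Free blocks: [3 4] total_free=7 largest=4 -> 100*(7-4)/7 = 300/7 ≈ 42.857 -> rounds to 43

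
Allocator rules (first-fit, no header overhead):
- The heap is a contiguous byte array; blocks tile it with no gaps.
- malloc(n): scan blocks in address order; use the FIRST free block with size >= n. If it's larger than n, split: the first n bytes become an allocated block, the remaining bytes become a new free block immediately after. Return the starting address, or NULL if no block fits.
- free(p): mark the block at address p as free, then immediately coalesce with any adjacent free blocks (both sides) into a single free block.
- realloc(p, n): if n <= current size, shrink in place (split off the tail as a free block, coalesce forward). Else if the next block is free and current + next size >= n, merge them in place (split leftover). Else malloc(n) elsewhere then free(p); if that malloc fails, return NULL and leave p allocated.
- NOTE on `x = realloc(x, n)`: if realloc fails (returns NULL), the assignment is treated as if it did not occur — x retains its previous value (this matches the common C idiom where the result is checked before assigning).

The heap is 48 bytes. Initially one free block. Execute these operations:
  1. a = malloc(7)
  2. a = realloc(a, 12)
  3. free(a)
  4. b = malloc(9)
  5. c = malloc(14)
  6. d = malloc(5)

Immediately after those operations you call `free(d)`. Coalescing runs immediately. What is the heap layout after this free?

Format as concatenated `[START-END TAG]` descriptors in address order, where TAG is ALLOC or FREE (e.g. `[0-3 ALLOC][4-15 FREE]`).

Op 1: a = malloc(7) -> a = 0; heap: [0-6 ALLOC][7-47 FREE]
Op 2: a = realloc(a, 12) -> a = 0; heap: [0-11 ALLOC][12-47 FREE]
Op 3: free(a) -> (freed a); heap: [0-47 FREE]
Op 4: b = malloc(9) -> b = 0; heap: [0-8 ALLOC][9-47 FREE]
Op 5: c = malloc(14) -> c = 9; heap: [0-8 ALLOC][9-22 ALLOC][23-47 FREE]
Op 6: d = malloc(5) -> d = 23; heap: [0-8 ALLOC][9-22 ALLOC][23-27 ALLOC][28-47 FREE]
free(d): d = 23 -> block [23-27 ALLOC]; mark free, coalesce with adjacent free neighbors -> [0-8 ALLOC][9-22 ALLOC][23-47 FREE]

Answer: [0-8 ALLOC][9-22 ALLOC][23-47 FREE]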